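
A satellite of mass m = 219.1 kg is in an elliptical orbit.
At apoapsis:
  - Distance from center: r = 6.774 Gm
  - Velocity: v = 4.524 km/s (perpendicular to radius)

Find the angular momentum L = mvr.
r = 6.774 Gm = 6.774 × 10^9 m
v = 4.524 km/s = 4524 m/s
vr = 4524 × 6.774 × 10^9 = 3.06456 × 10^13 m²/s
L = m × vr = 219.1 × 3.06456 × 10^13 = 6.71445 × 10^15 kg·m²/s ≈ 6.714 × 10^15 kg·m²/s

Final answer: L = 6.714 × 10^15 kg·m²/s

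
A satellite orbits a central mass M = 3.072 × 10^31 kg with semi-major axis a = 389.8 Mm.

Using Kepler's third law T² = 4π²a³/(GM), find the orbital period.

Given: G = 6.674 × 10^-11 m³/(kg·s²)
M = 3.072 × 10^31 kg
GM = G × M = 6.674 × 10^-11 × 3.072 × 10^31 = 2.05025 × 10^21 m³/s²
a = 389.8 Mm = 3.898 × 10^8 m
a³ = 5.92278 × 10^25 m³
T = 2π √(a³/GM) = 2π √((5.92278 × 10^25) / (2.05025 × 10^21)) = 2π × 169.965 s
T = 1067.92 s ≈ 17.8 minutes

Final answer: 17.8 minutes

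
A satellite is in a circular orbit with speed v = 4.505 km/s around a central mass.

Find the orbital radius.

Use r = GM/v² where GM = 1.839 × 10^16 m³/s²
v = 4.505 km/s = 4505 m/s
GM = 1.839 × 10^16 m³/s²
v² = 2.0295 × 10^7 m²/s²
r = GM/v² = (1.839 × 10^16) / (2.0295 × 10^7) = 9.06133 × 10^8 m ≈ 9.061 × 10^8 m

Final answer: 9.061 × 10^8 m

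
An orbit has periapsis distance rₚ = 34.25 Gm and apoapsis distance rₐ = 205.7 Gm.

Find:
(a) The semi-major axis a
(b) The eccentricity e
rₚ = 34.25 Gm = 3.425 × 10^10 m
rₐ = 205.7 Gm = 2.057 × 10^11 m
(a) a = (rₚ + rₐ)/2 = 1.19975 × 10^11 m ≈ 120 Gm
(b) e = (rₐ − rₚ)/(rₐ + rₚ) = (1.7145 × 10^11) / (2.3995 × 10^11) = 0.714524

Final answer:
(a) a = 120 Gm
(b) e = 0.7145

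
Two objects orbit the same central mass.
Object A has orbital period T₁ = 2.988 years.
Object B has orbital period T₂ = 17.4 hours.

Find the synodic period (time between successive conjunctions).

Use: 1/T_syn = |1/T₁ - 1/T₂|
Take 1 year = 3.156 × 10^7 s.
T₁ = 2.988 years = 9.43013 × 10^7 s
T₂ = 17.4 hours = 62640 s
1/T₁ = 1.06043 × 10^-8 s⁻¹
1/T₂ = 1.59642 × 10^-5 s⁻¹
|1/T₁ − 1/T₂| = 1.59536 × 10^-5 s⁻¹
T_syn = 1 / |1/T₁ − 1/T₂| = 62681.6 s ≈ 17.41 hours

Final answer: T_syn = 17.41 hours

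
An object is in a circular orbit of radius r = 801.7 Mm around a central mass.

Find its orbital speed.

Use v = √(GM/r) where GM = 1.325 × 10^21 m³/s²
r = 801.7 Mm = 8.017 × 10^8 m
GM = 1.325 × 10^21 m³/s²
GM/r = (1.325 × 10^21) / (8.017 × 10^8) = 1.65274 × 10^12 m²/s²
v = √(GM/r) = 1.28559 × 10^6 m/s ≈ 1286 km/s

Final answer: 1286 km/s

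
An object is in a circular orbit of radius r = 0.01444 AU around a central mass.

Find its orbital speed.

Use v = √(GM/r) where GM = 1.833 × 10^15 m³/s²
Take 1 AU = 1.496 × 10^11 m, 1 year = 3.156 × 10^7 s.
r = 0.01444 AU = 2.16022 × 10^9 m
GM = 1.833 × 10^15 m³/s²
GM/r = (1.833 × 10^15) / (2.16022 × 10^9) = 848523 m²/s²
v = √(GM/r) = 921.153 m/s ≈ 0.1943 AU/year

Final answer: 0.1943 AU/year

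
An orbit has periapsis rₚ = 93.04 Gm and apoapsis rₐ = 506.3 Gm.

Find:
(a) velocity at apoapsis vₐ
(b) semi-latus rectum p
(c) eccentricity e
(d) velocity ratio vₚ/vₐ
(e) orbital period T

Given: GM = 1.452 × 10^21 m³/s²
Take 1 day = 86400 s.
rₚ = 93.04 Gm = 9.304 × 10^10 m
rₐ = 506.3 Gm = 5.063 × 10^11 m
GM = 1.452 × 10^21 m³/s²
a = (rₚ + rₐ)/2 = 2.9967 × 10^11 m
e = (rₐ − rₚ)/(rₐ + rₚ) = (4.1326 × 10^11) / (5.9934 × 10^11) = 0.689525
(a) vₐ² = GM (2/rₐ − 1/a) = 1.452 × 10^21 × (3.95023 × 10^-12 − 3.337 × 10^-12) = 8.904 × 10^8 m²/s²;  vₐ = 29839.6 m/s ≈ 29.84 km/s
(b) 1 − e² = 0.524555;  p = a(1 − e²) = 2.9967 × 10^11 × 0.524555 = 1.57193 × 10^11 m ≈ 157.2 Gm
(c) e = 0.689525 ≈ 0.6895
(d) vₚ/vₐ = rₐ/rₚ (angular momentum) = (5.063 × 10^11) / (9.304 × 10^10) = 5.44175 ≈ 5.442
(e) a³ = 2.6911 × 10^34 m³;  T = 2π √(a³/GM) = 2π × 4.30508 × 10^6 s = 2.70496 × 10^7 s ≈ 313.1 days

Final answer:
(a) velocity at apoapsis vₐ = 29.84 km/s
(b) semi-latus rectum p = 157.2 Gm
(c) eccentricity e = 0.6895
(d) velocity ratio vₚ/vₐ = 5.442
(e) orbital period T = 313.1 days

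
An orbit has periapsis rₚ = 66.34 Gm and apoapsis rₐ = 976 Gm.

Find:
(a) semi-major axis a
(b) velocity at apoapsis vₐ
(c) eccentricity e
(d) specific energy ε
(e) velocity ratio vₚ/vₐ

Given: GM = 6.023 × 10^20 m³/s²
rₚ = 66.34 Gm = 6.634 × 10^10 m
rₐ = 976 Gm = 9.76 × 10^11 m
GM = 6.023 × 10^20 m³/s²
a = (rₚ + rₐ)/2 = 5.2117 × 10^11 m
e = (rₐ − rₚ)/(rₐ + rₚ) = (9.0966 × 10^11) / (1.04234 × 10^12) = 0.872709
(a) a = 5.2117 × 10^11 m ≈ 521.2 Gm
(b) vₐ² = GM (2/rₐ − 1/a) = 6.023 × 10^20 × (2.04918 × 10^-12 − 1.91876 × 10^-12) = 7.85523 × 10^7 m²/s²;  vₐ = 8862.98 m/s ≈ 8.863 km/s
(c) e = 0.872709 ≈ 0.8727
(d) 2a = 1.04234 × 10^12 m;  ε = −GM/(2a) = -5.77834 × 10^8 J/kg ≈ -577.8 MJ/kg
(e) vₚ/vₐ = rₐ/rₚ (angular momentum) = (9.76 × 10^11) / (6.634 × 10^10) = 14.7121 ≈ 14.71

Final answer:
(a) semi-major axis a = 521.2 Gm
(b) velocity at apoapsis vₐ = 8.863 km/s
(c) eccentricity e = 0.8727
(d) specific energy ε = -577.8 MJ/kg
(e) velocity ratio vₚ/vₐ = 14.71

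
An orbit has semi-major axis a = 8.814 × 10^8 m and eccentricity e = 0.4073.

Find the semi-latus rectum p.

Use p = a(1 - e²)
a = 8.814 × 10^8 m
e = 0.4073,  e² = 0.165893,  1 − e² = 0.834107
p = a(1 − e²) = 8.814 × 10^8 m × 0.834107 = 7.35182 × 10^8 m ≈ 7.352 × 10^8 m

Final answer: p = 7.352 × 10^8 m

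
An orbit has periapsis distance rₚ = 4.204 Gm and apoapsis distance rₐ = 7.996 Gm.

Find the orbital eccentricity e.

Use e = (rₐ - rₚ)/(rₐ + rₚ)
rₚ = 4.204 Gm = 4.204 × 10^9 m
rₐ = 7.996 Gm = 7.996 × 10^9 m
rₐ − rₚ = 3.792 × 10^9 m
rₐ + rₚ = 1.22 × 10^10 m
e = (rₐ − rₚ)/(rₐ + rₚ) = 0.31082

Final answer: e = 0.3108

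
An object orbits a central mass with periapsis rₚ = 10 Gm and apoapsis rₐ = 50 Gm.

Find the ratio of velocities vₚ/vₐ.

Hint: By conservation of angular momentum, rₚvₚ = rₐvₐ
rₚ = 10 Gm = 1 × 10^10 m
rₐ = 50 Gm = 5 × 10^10 m
rₚvₚ = rₐvₐ  ⇒  vₚ/vₐ = rₐ/rₚ
vₚ/vₐ = (5 × 10^10) / (1 × 10^10) = 5

Final answer: vₚ/vₐ = 5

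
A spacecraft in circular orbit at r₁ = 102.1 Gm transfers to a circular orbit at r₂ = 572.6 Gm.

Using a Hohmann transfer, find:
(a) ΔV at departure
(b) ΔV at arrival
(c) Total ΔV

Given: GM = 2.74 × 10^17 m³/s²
r₁ = 102.1 Gm = 1.021 × 10^11 m
r₂ = 572.6 Gm = 5.726 × 10^11 m
GM = 2.74 × 10^17 m³/s²
Transfer ellipse: a_t = (r₁ + r₂)/2 = 3.3735 × 10^11 m
Circular speed at r₁: v₁ = √(GM/r₁) = 1638.18 m/s
Transfer speed at r₁ (periapsis): v₁ₜ = √(GM(2/r₁ − 1/a_t)) = 2134.26 m/s
(a) ΔV₁ = v₁ₜ − v₁ = 496.079 m/s ≈ 496.1 m/s
Circular speed at r₂: v₂ = √(GM/r₂) = 691.751 m/s
Transfer speed at r₂ (apoapsis): v₂ₜ = √(GM(2/r₂ − 1/a_t)) = 380.559 m/s
(b) ΔV₂ = v₂ − v₂ₜ = 311.192 m/s ≈ 311.2 m/s
(c) ΔV_total = ΔV₁ + ΔV₂ = 807.271 m/s ≈ 807.3 m/s

Final answer:
(a) ΔV₁ = 496.1 m/s
(b) ΔV₂ = 311.2 m/s
(c) ΔV_total = 807.3 m/s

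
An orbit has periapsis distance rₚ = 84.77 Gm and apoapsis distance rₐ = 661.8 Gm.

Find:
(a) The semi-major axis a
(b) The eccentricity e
rₚ = 84.77 Gm = 8.477 × 10^10 m
rₐ = 661.8 Gm = 6.618 × 10^11 m
(a) a = (rₚ + rₐ)/2 = 3.73285 × 10^11 m ≈ 373.3 Gm
(b) e = (rₐ − rₚ)/(rₐ + rₚ) = (5.7703 × 10^11) / (7.4657 × 10^11) = 0.772908

Final answer:
(a) a = 373.3 Gm
(b) e = 0.7729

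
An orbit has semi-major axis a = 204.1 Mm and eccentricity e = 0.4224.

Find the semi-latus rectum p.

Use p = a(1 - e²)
a = 204.1 Mm = 2.041 × 10^8 m
e = 0.4224,  e² = 0.178422,  1 − e² = 0.821578
p = a(1 − e²) = 2.041 × 10^8 m × 0.821578 = 1.67684 × 10^8 m ≈ 167.7 Mm

Final answer: p = 167.7 Mm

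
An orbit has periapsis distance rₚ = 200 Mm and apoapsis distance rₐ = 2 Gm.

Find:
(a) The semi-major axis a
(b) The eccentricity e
rₚ = 200 Mm = 2 × 10^8 m
rₐ = 2 Gm = 2 × 10^9 m
(a) a = (rₚ + rₐ)/2 = 1.1 × 10^9 m ≈ 1.1 Gm
(b) e = (rₐ − rₚ)/(rₐ + rₚ) = (1.8 × 10^9) / (2.2 × 10^9) = 0.818182

Final answer:
(a) a = 1.1 Gm
(b) e = 0.8182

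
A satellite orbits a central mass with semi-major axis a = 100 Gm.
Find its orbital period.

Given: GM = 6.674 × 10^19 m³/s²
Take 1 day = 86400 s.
a = 100 Gm = 1 × 10^11 m
GM = 6.674 × 10^19 m³/s²
a³ = 1 × 10^33 m³
T = 2π √(a³/GM) = 2π √((1 × 10^33) / (6.674 × 10^19)) = 2π × 3.87085 × 10^6 s
T = 2.43213 × 10^7 s ≈ 281.5 days

Final answer: 281.5 days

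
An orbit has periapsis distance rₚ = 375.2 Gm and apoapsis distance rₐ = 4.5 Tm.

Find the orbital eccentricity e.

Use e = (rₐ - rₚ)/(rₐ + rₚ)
rₚ = 375.2 Gm = 3.752 × 10^11 m
rₐ = 4.5 Tm = 4.5 × 10^12 m
rₐ − rₚ = 4.1248 × 10^12 m
rₐ + rₚ = 4.8752 × 10^12 m
e = (rₐ − rₚ)/(rₐ + rₚ) = 0.846078

Final answer: e = 0.8461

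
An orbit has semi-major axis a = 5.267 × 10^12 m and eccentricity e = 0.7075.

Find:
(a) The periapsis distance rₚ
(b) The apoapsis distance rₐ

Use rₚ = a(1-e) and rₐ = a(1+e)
a = 5.267 × 10^12 m
e = 0.7075:  1 − e = 0.2925,  1 + e = 1.7075
(a) rₚ = a(1 − e) = 5.267 × 10^12 m × 0.2925 = 1.5406 × 10^12 m ≈ 1.541 × 10^12 m
(b) rₐ = a(1 + e) = 5.267 × 10^12 m × 1.7075 = 8.9934 × 10^12 m ≈ 8.993 × 10^12 m

Final answer:
(a) rₚ = 1.541 × 10^12 m
(b) rₐ = 8.993 × 10^12 m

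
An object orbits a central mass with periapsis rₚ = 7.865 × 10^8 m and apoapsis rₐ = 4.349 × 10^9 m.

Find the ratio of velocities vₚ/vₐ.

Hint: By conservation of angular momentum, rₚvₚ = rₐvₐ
rₚ = 7.865 × 10^8 m
rₐ = 4.349 × 10^9 m
rₚvₚ = rₐvₐ  ⇒  vₚ/vₐ = rₐ/rₚ
vₚ/vₐ = (4.349 × 10^9) / (7.865 × 10^8) = 5.52956

Final answer: vₚ/vₐ = 5.53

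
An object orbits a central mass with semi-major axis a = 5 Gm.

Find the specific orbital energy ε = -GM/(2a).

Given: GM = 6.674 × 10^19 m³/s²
a = 5 Gm = 5 × 10^9 m
GM = 6.674 × 10^19 m³/s²
2a = 1 × 10^10 m
ε = −GM/(2a) = -6.674 × 10^9 J/kg ≈ -6.674 GJ/kg

Final answer: -6.674 GJ/kg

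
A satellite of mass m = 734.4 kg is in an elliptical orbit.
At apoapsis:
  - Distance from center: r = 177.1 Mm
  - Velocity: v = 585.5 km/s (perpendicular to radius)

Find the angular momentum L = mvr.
r = 177.1 Mm = 1.771 × 10^8 m
v = 585.5 km/s = 585500 m/s
vr = 585500 × 1.771 × 10^8 = 1.03692 × 10^14 m²/s
L = m × vr = 734.4 × 1.03692 × 10^14 = 7.61514 × 10^16 kg·m²/s ≈ 7.615 × 10^16 kg·m²/s

Final answer: L = 7.615 × 10^16 kg·m²/s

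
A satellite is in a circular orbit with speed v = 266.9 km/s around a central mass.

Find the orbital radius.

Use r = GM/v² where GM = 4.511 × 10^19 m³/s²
v = 266.9 km/s = 266900 m/s
GM = 4.511 × 10^19 m³/s²
v² = 7.12356 × 10^10 m²/s²
r = GM/v² = (4.511 × 10^19) / (7.12356 × 10^10) = 6.33251 × 10^8 m ≈ 633.3 Mm

Final answer: 633.3 Mm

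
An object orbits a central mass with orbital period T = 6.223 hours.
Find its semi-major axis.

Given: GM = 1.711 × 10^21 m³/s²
T = 6.223 hours = 22402.8 s
GM = 1.711 × 10^21 m³/s²
Kepler's third law: a³ = GM T² / (4π²)
T² = 5.01885 × 10^8 s²
a³ = (1.711 × 10^21) × (5.01885 × 10^8) / (4π²) = 2.17518 × 10^28 m³
a = (a³)^(1/3) = 2.79146 × 10^9 m ≈ 2.791 Gm

Final answer: 2.791 Gm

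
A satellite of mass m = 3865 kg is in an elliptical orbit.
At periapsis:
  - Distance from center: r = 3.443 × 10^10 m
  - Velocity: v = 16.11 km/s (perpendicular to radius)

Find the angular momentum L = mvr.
r = 3.443 × 10^10 m
v = 16.11 km/s = 16110 m/s
vr = 16110 × 3.443 × 10^10 = 5.54667 × 10^14 m²/s
L = m × vr = 3865 × 5.54667 × 10^14 = 2.14379 × 10^18 kg·m²/s ≈ 2.144 × 10^18 kg·m²/s

Final answer: L = 2.144 × 10^18 kg·m²/s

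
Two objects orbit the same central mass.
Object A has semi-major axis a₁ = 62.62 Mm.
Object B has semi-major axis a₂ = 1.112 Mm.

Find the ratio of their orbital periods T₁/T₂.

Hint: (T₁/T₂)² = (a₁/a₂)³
a₁ = 62.62 Mm = 6.262 × 10^7 m
a₂ = 1.112 Mm = 1.112 × 10^6 m
a₁/a₂ = 56.3129
T₁/T₂ = (a₁/a₂)^(3/2) = (56.3129)^1.5 = 422.583

Final answer: T₁/T₂ = 422.6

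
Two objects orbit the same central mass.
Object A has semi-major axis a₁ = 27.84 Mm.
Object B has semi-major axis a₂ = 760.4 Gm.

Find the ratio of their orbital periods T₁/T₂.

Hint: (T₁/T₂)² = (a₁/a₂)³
a₁ = 27.84 Mm = 2.784 × 10^7 m
a₂ = 760.4 Gm = 7.604 × 10^11 m
a₁/a₂ = 3.66123 × 10^-5
T₁/T₂ = (a₁/a₂)^(3/2) = (3.66123 × 10^-5)^1.5 = 2.21534 × 10^-7

Final answer: T₁/T₂ = 2.215 × 10^-7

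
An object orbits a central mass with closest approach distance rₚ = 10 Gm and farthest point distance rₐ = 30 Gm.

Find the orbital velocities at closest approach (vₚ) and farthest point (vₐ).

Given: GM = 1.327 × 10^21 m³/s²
rₚ = 10 Gm = 1 × 10^10 m
rₐ = 30 Gm = 3 × 10^10 m
GM = 1.327 × 10^21 m³/s²
a = (rₚ + rₐ)/2 = 2 × 10^10 m
Vis-viva: v² = GM (2/r − 1/a)
vₚ² = 1.327 × 10^21 × (2 × 10^-10 − 5 × 10^-11) = 1.9905 × 10^11 m²/s²
vₚ = 446150 m/s ≈ 446.2 km/s
vₐ² = 1.327 × 10^21 × (6.66667 × 10^-11 − 5 × 10^-11) = 2.21167 × 10^10 m²/s²
vₐ = 148717 m/s ≈ 148.7 km/s

Final answer: vₚ = 446.2 km/s, vₐ = 148.7 km/s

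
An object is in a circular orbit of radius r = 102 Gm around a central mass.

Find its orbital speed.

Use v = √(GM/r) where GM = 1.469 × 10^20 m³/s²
r = 102 Gm = 1.02 × 10^11 m
GM = 1.469 × 10^20 m³/s²
GM/r = (1.469 × 10^20) / (1.02 × 10^11) = 1.4402 × 10^9 m²/s²
v = √(GM/r) = 37949.9 m/s ≈ 37.95 km/s

Final answer: 37.95 km/s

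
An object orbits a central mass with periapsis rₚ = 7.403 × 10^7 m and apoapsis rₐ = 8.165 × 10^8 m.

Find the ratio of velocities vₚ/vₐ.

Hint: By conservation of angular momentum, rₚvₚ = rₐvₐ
rₚ = 7.403 × 10^7 m
rₐ = 8.165 × 10^8 m
rₚvₚ = rₐvₐ  ⇒  vₚ/vₐ = rₐ/rₚ
vₚ/vₐ = (8.165 × 10^8) / (7.403 × 10^7) = 11.0293

Final answer: vₚ/vₐ = 11.03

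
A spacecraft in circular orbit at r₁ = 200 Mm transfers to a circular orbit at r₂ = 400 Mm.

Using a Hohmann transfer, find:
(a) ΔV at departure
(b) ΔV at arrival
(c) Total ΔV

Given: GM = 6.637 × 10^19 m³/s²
r₁ = 200 Mm = 2 × 10^8 m
r₂ = 400 Mm = 4 × 10^8 m
GM = 6.637 × 10^19 m³/s²
Transfer ellipse: a_t = (r₁ + r₂)/2 = 3 × 10^8 m
Circular speed at r₁: v₁ = √(GM/r₁) = 576064 m/s
Transfer speed at r₁ (periapsis): v₁ₜ = √(GM(2/r₁ − 1/a_t)) = 665182 m/s
(a) ΔV₁ = v₁ₜ − v₁ = 89117.4 m/s ≈ 89.12 km/s
Circular speed at r₂: v₂ = √(GM/r₂) = 407339 m/s
Transfer speed at r₂ (apoapsis): v₂ₜ = √(GM(2/r₂ − 1/a_t)) = 332591 m/s
(b) ΔV₂ = v₂ − v₂ₜ = 74748.1 m/s ≈ 74.75 km/s
(c) ΔV_total = ΔV₁ + ΔV₂ = 163866 m/s ≈ 163.9 km/s

Final answer:
(a) ΔV₁ = 89.12 km/s
(b) ΔV₂ = 74.75 km/s
(c) ΔV_total = 163.9 km/s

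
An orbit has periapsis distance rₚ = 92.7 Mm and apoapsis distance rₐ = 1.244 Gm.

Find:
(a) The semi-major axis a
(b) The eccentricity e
rₚ = 92.7 Mm = 9.27 × 10^7 m
rₐ = 1.244 Gm = 1.244 × 10^9 m
(a) a = (rₚ + rₐ)/2 = 6.6835 × 10^8 m ≈ 668.4 Mm
(b) e = (rₐ − rₚ)/(rₐ + rₚ) = (1.1513 × 10^9) / (1.3367 × 10^9) = 0.8613

Final answer:
(a) a = 668.4 Mm
(b) e = 0.8613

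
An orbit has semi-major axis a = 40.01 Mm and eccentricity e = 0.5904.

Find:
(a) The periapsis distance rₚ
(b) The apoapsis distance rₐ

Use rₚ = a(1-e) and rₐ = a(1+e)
a = 40.01 Mm = 4.001 × 10^7 m
e = 0.5904:  1 − e = 0.4096,  1 + e = 1.5904
(a) rₚ = a(1 − e) = 4.001 × 10^7 m × 0.4096 = 1.63881 × 10^7 m ≈ 16.39 Mm
(b) rₐ = a(1 + e) = 4.001 × 10^7 m × 1.5904 = 6.36319 × 10^7 m ≈ 63.63 Mm

Final answer:
(a) rₚ = 16.39 Mm
(b) rₐ = 63.63 Mm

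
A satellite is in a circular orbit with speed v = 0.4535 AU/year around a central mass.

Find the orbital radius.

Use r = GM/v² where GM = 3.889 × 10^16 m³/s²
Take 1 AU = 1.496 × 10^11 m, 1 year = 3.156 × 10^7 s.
v = 0.4535 AU/year = 2149.67 m/s
GM = 3.889 × 10^16 m³/s²
v² = 4.62108 × 10^6 m²/s²
r = GM/v² = (3.889 × 10^16) / (4.62108 × 10^6) = 8.41578 × 10^9 m ≈ 0.05626 AU

Final answer: 0.05626 AU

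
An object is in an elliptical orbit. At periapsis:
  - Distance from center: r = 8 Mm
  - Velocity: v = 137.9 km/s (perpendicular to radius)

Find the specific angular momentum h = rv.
r = 8 Mm = 8 × 10^6 m
v = 137.9 km/s = 137900 m/s
h = rv = 8 × 10^6 × 137900 = 1.1032 × 10^12 m²/s ≈ 1.103 × 10^12 m²/s

Final answer: h = 1.103 × 10^12 m²/s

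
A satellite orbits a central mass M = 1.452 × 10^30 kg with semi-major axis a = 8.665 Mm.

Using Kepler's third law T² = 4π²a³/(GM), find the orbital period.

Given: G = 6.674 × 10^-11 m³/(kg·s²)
M = 1.452 × 10^30 kg
GM = G × M = 6.674 × 10^-11 × 1.452 × 10^30 = 9.69065 × 10^19 m³/s²
a = 8.665 Mm = 8.665 × 10^6 m
a³ = 6.50587 × 10^20 m³
T = 2π √(a³/GM) = 2π √((6.50587 × 10^20) / (9.69065 × 10^19)) = 2π × 2.59105 s
T = 16.2801 s ≈ 16.28 seconds

Final answer: 16.28 seconds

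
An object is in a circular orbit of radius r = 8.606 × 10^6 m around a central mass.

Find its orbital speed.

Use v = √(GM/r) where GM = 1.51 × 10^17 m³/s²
r = 8.606 × 10^6 m
GM = 1.51 × 10^17 m³/s²
GM/r = (1.51 × 10^17) / (8.606 × 10^6) = 1.75459 × 10^10 m²/s²
v = √(GM/r) = 132461 m/s ≈ 132.5 km/s

Final answer: 132.5 km/s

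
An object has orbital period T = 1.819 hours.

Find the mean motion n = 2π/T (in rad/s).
T = 1.819 hours = 6548.4 s
n = 2π / 6548.4 s = 0.000959499 rad/s ≈ 0.0009595 rad/s

Final answer: n = 0.0009595 rad/s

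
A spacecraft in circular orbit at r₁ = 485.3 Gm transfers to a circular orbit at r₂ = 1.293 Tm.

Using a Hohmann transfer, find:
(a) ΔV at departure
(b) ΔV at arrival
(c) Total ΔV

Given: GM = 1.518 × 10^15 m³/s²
r₁ = 485.3 Gm = 4.853 × 10^11 m
r₂ = 1.293 Tm = 1.293 × 10^12 m
GM = 1.518 × 10^15 m³/s²
Transfer ellipse: a_t = (r₁ + r₂)/2 = 8.8915 × 10^11 m
Circular speed at r₁: v₁ = √(GM/r₁) = 55.9282 m/s
Transfer speed at r₁ (periapsis): v₁ₜ = √(GM(2/r₁ − 1/a_t)) = 67.4439 m/s
(a) ΔV₁ = v₁ₜ − v₁ = 11.5157 m/s ≈ 11.52 m/s
Circular speed at r₂: v₂ = √(GM/r₂) = 34.2639 m/s
Transfer speed at r₂ (apoapsis): v₂ₜ = √(GM(2/r₂ − 1/a_t)) = 25.3136 m/s
(b) ΔV₂ = v₂ − v₂ₜ = 8.95027 m/s ≈ 8.95 m/s
(c) ΔV_total = ΔV₁ + ΔV₂ = 20.466 m/s ≈ 20.47 m/s

Final answer:
(a) ΔV₁ = 11.52 m/s
(b) ΔV₂ = 8.95 m/s
(c) ΔV_total = 20.47 m/s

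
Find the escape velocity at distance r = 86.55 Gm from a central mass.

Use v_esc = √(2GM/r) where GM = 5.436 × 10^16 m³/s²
r = 86.55 Gm = 8.655 × 10^10 m
GM = 5.436 × 10^16 m³/s²
2GM/r = 2 × (5.436 × 10^16) / (8.655 × 10^10) = 1.25615 × 10^6 m²/s²
v_esc = √(2GM/r) = 1120.78 m/s ≈ 1.121 km/s

Final answer: 1.121 km/s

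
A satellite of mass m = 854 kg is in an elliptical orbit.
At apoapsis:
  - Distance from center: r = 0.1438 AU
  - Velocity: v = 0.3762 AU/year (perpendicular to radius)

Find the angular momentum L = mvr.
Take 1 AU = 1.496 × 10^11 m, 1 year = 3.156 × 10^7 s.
r = 0.1438 AU = 2.15125 × 10^10 m
v = 0.3762 AU/year = 1783.25 m/s
vr = 1783.25 × 2.15125 × 10^10 = 3.83622 × 10^13 m²/s
L = m × vr = 854 × 3.83622 × 10^13 = 3.27613 × 10^16 kg·m²/s ≈ 3.276 × 10^16 kg·m²/s

Final answer: L = 3.276 × 10^16 kg·m²/s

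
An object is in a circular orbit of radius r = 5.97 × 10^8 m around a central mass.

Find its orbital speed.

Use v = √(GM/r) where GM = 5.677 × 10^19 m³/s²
r = 5.97 × 10^8 m
GM = 5.677 × 10^19 m³/s²
GM/r = (5.677 × 10^19) / (5.97 × 10^8) = 9.50921 × 10^10 m²/s²
v = √(GM/r) = 308370 m/s ≈ 308.4 km/s

Final answer: 308.4 km/s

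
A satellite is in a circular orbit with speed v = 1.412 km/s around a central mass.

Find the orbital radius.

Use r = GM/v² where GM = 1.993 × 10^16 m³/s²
v = 1.412 km/s = 1412 m/s
GM = 1.993 × 10^16 m³/s²
v² = 1.99374 × 10^6 m²/s²
r = GM/v² = (1.993 × 10^16) / (1.99374 × 10^6) = 9.99627 × 10^9 m ≈ 9.996 Gm

Final answer: 9.996 Gm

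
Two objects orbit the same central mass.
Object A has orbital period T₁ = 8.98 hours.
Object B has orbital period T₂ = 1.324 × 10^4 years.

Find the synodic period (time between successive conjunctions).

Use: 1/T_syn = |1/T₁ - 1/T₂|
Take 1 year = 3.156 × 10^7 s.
T₁ = 8.98 hours = 32328 s
T₂ = 1.324 × 10^4 years = 4.17854 × 10^11 s
1/T₁ = 3.09329 × 10^-5 s⁻¹
1/T₂ = 2.39318 × 10^-12 s⁻¹
|1/T₁ − 1/T₂| = 3.09329 × 10^-5 s⁻¹
T_syn = 1 / |1/T₁ − 1/T₂| = 32328 s ≈ 8.98 hours

Final answer: T_syn = 8.98 hours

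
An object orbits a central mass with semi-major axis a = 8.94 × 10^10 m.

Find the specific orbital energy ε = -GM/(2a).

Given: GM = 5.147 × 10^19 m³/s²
a = 8.94 × 10^10 m
GM = 5.147 × 10^19 m³/s²
2a = 1.788 × 10^11 m
ε = −GM/(2a) = -2.87864 × 10^8 J/kg ≈ -287.9 MJ/kg

Final answer: -287.9 MJ/kg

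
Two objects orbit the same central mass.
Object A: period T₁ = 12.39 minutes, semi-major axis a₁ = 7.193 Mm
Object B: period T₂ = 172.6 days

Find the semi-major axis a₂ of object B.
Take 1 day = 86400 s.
T₁ = 12.39 minutes = 743.4 s
T₂ = 172.6 days = 1.49126 × 10^7 s
a₁ = 7.193 Mm = 7.193 × 10^6 m
Kepler's third law: (T₂/T₁)² = (a₂/a₁)³  ⇒  a₂ = a₁ (T₂/T₁)^(2/3)
T₂/T₁ = 20060
(T₂/T₁)^(2/3) = 738.28
a₂ = 7.193 × 10^6 m × 738.28 = 5.31045 × 10^9 m ≈ 5.31 Gm

Final answer: a₂ = 5.31 Gm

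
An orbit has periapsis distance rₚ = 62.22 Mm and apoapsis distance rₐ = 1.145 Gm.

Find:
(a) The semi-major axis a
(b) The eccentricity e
rₚ = 62.22 Mm = 6.222 × 10^7 m
rₐ = 1.145 Gm = 1.145 × 10^9 m
(a) a = (rₚ + rₐ)/2 = 6.0361 × 10^8 m ≈ 603.6 Mm
(b) e = (rₐ − rₚ)/(rₐ + rₚ) = (1.08278 × 10^9) / (1.20722 × 10^9) = 0.89692

Final answer:
(a) a = 603.6 Mm
(b) e = 0.8969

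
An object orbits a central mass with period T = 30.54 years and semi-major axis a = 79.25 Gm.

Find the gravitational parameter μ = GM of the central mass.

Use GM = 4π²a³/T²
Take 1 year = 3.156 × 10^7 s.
T = 30.54 years = 9.63842 × 10^8 s
a = 79.25 Gm = 7.925 × 10^10 m
a³ = 4.97735 × 10^32 m³
T² = 9.28992 × 10^17 s²
GM = 4π² × (4.97735 × 10^32) / (9.28992 × 10^17) = 2.11517 × 10^16 m³/s²
GM ≈ 2.115 × 10^16 m³/s²

Final answer: GM = 2.115 × 10^16 m³/s²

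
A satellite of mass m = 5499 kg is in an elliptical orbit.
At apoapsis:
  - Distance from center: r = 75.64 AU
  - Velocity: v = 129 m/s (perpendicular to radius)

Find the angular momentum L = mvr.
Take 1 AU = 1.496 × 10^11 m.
r = 75.64 AU = 1.13157 × 10^13 m
v = 129 m/s
vr = 129 × 1.13157 × 10^13 = 1.45973 × 10^15 m²/s
L = m × vr = 5499 × 1.45973 × 10^15 = 8.02706 × 10^18 kg·m²/s ≈ 8.027 × 10^18 kg·m²/s

Final answer: L = 8.027 × 10^18 kg·m²/s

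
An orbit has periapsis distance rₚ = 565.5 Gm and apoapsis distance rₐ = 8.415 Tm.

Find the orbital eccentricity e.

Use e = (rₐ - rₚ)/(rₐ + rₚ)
rₚ = 565.5 Gm = 5.655 × 10^11 m
rₐ = 8.415 Tm = 8.415 × 10^12 m
rₐ − rₚ = 7.8495 × 10^12 m
rₐ + rₚ = 8.9805 × 10^12 m
e = (rₐ − rₚ)/(rₐ + rₚ) = 0.87406

Final answer: e = 0.8741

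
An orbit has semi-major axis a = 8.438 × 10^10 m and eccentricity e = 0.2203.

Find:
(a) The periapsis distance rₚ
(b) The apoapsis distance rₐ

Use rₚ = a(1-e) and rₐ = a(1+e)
a = 8.438 × 10^10 m
e = 0.2203:  1 − e = 0.7797,  1 + e = 1.2203
(a) rₚ = a(1 − e) = 8.438 × 10^10 m × 0.7797 = 6.57911 × 10^10 m ≈ 6.579 × 10^10 m
(b) rₐ = a(1 + e) = 8.438 × 10^10 m × 1.2203 = 1.02969 × 10^11 m ≈ 1.03 × 10^11 m

Final answer:
(a) rₚ = 6.579 × 10^10 m
(b) rₐ = 1.03 × 10^11 m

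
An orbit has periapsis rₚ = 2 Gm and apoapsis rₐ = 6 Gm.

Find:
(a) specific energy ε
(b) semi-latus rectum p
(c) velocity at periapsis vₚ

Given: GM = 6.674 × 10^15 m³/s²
rₚ = 2 Gm = 2 × 10^9 m
rₐ = 6 Gm = 6 × 10^9 m
GM = 6.674 × 10^15 m³/s²
a = (rₚ + rₐ)/2 = 4 × 10^9 m
e = (rₐ − rₚ)/(rₐ + rₚ) = (4 × 10^9) / (8 × 10^9) = 0.5
(a) 2a = 8 × 10^9 m;  ε = −GM/(2a) = -834250 J/kg ≈ -834.2 kJ/kg
(b) 1 − e² = 0.75;  p = a(1 − e²) = 4 × 10^9 × 0.75 = 3 × 10^9 m ≈ 3 Gm
(c) vₚ² = GM (2/rₚ − 1/a) = 6.674 × 10^15 × (1 × 10^-9 − 2.5 × 10^-10) = 5.0055 × 10^6 m²/s²;  vₚ = 2237.3 m/s ≈ 2.237 km/s

Final answer:
(a) specific energy ε = -834.2 kJ/kg
(b) semi-latus rectum p = 3 Gm
(c) velocity at periapsis vₚ = 2.237 km/s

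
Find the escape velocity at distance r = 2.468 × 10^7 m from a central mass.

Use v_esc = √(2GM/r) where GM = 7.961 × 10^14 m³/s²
r = 2.468 × 10^7 m
GM = 7.961 × 10^14 m³/s²
2GM/r = 2 × (7.961 × 10^14) / (2.468 × 10^7) = 6.45138 × 10^7 m²/s²
v_esc = √(2GM/r) = 8032.05 m/s ≈ 8.032 km/s

Final answer: 8.032 km/s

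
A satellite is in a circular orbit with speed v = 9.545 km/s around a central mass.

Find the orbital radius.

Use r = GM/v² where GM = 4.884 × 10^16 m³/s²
v = 9.545 km/s = 9545 m/s
GM = 4.884 × 10^16 m³/s²
v² = 9.1107 × 10^7 m²/s²
r = GM/v² = (4.884 × 10^16) / (9.1107 × 10^7) = 5.36073 × 10^8 m ≈ 536.1 Mm

Final answer: 536.1 Mm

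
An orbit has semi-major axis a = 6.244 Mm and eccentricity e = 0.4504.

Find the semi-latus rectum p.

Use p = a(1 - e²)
a = 6.244 Mm = 6.244 × 10^6 m
e = 0.4504,  e² = 0.20286,  1 − e² = 0.79714
p = a(1 − e²) = 6.244 × 10^6 m × 0.79714 = 4.97734 × 10^6 m ≈ 4.977 Mm

Final answer: p = 4.977 Mm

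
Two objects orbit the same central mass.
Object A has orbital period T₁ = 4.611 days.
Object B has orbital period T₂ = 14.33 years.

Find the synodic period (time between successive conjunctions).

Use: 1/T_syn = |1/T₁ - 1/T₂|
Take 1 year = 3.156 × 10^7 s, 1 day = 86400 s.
T₁ = 4.611 days = 398390 s
T₂ = 14.33 years = 4.52255 × 10^8 s
1/T₁ = 2.5101 × 10^-6 s⁻¹
1/T₂ = 2.21114 × 10^-9 s⁻¹
|1/T₁ − 1/T₂| = 2.50789 × 10^-6 s⁻¹
T_syn = 1 / |1/T₁ − 1/T₂| = 398742 s ≈ 4.615 days

Final answer: T_syn = 4.615 days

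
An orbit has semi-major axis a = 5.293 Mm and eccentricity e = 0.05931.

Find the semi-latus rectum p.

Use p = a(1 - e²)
a = 5.293 Mm = 5.293 × 10^6 m
e = 0.05931,  e² = 0.00351768,  1 − e² = 0.996482
p = a(1 − e²) = 5.293 × 10^6 m × 0.996482 = 5.27438 × 10^6 m ≈ 5.274 Mm

Final answer: p = 5.274 Mm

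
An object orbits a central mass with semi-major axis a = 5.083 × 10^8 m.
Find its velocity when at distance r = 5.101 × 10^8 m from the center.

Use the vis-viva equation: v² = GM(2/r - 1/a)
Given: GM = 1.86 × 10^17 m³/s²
a = 5.083 × 10^8 m
r = 5.101 × 10^8 m
GM = 1.86 × 10^17 m³/s²
2/r − 1/a = 3.9208 × 10^-9 − 1.96734 × 10^-9 = 1.95346 × 10^-9 m⁻¹
v² = GM (2/r − 1/a) = 3.63343 × 10^8 m²/s²
v = 19061.6 m/s ≈ 19.06 km/s

Final answer: 19.06 km/s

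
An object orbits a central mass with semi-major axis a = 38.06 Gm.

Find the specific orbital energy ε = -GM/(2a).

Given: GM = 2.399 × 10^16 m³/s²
a = 38.06 Gm = 3.806 × 10^10 m
GM = 2.399 × 10^16 m³/s²
2a = 7.612 × 10^10 m
ε = −GM/(2a) = -315160 J/kg ≈ -315.2 kJ/kg

Final answer: -315.2 kJ/kg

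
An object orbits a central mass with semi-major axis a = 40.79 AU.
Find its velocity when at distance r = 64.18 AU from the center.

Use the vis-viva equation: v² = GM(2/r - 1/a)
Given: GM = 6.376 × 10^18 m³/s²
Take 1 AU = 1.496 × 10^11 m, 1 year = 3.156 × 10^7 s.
a = 40.79 AU = 6.10218 × 10^12 m
r = 64.18 AU = 9.60133 × 10^12 m
GM = 6.376 × 10^18 m³/s²
2/r − 1/a = 2.08305 × 10^-13 − 1.63876 × 10^-13 = 4.44288 × 10^-14 m⁻¹
v² = GM (2/r − 1/a) = 283278 m²/s²
v = 532.238 m/s ≈ 0.1123 AU/year

Final answer: 0.1123 AU/year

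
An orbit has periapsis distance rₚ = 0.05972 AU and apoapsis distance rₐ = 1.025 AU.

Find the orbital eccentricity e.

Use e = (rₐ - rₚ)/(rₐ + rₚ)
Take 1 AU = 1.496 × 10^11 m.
rₚ = 0.05972 AU = 8.93411 × 10^9 m
rₐ = 1.025 AU = 1.5334 × 10^11 m
rₐ − rₚ = 1.44406 × 10^11 m
rₐ + rₚ = 1.62274 × 10^11 m
e = (rₐ − rₚ)/(rₐ + rₚ) = 0.889889

Final answer: e = 0.8899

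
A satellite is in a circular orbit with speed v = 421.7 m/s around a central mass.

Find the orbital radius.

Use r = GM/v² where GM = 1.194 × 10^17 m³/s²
v = 421.7 m/s
GM = 1.194 × 10^17 m³/s²
v² = 177831 m²/s²
r = GM/v² = (1.194 × 10^17) / 177831 = 6.71424 × 10^11 m ≈ 671.4 Gm

Final answer: 671.4 Gm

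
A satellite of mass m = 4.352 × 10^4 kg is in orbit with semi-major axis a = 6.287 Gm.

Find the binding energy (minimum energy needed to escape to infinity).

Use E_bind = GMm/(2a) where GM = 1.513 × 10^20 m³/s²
a = 6.287 Gm = 6.287 × 10^9 m
GM = 1.513 × 10^20 m³/s²
m = 4.352 × 10^4 kg
GMm = 1.513 × 10^20 × 43520 = 6.58458 × 10^24 m³·kg/s²
2a = 1.2574 × 10^10 m
E_bind = GMm/(2a) = 5.23666 × 10^14 J ≈ 523.7 TJ

Final answer: 523.7 TJ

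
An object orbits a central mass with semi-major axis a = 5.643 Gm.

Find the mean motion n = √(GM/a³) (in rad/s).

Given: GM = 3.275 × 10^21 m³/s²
a = 5.643 Gm = 5.643 × 10^9 m
GM = 3.275 × 10^21 m³/s²
a³ = 1.79693 × 10^29 m³
GM/a³ = (3.275 × 10^21) / (1.79693 × 10^29) = 1.82256 × 10^-8 s⁻²
n = √(GM/a³) = 0.000135002 rad/s ≈ 0.000135 rad/s

Final answer: n = 0.000135 rad/s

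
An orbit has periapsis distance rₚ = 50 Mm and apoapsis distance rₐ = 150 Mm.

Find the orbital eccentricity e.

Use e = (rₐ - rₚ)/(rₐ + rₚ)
rₚ = 50 Mm = 5 × 10^7 m
rₐ = 150 Mm = 1.5 × 10^8 m
rₐ − rₚ = 1 × 10^8 m
rₐ + rₚ = 2 × 10^8 m
e = (rₐ − rₚ)/(rₐ + rₚ) = 0.5

Final answer: e = 0.5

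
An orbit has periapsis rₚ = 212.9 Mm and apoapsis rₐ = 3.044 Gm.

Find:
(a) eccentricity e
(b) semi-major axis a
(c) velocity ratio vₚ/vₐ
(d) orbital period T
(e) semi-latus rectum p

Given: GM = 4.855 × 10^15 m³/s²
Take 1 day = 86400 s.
rₚ = 212.9 Mm = 2.129 × 10^8 m
rₐ = 3.044 Gm = 3.044 × 10^9 m
GM = 4.855 × 10^15 m³/s²
a = (rₚ + rₐ)/2 = 1.62845 × 10^9 m
e = (rₐ − rₚ)/(rₐ + rₚ) = (2.8311 × 10^9) / (3.2569 × 10^9) = 0.869262
(a) e = 0.869262 ≈ 0.8693
(b) a = 1.62845 × 10^9 m ≈ 1.628 Gm
(c) vₚ/vₐ = rₐ/rₚ (angular momentum) = (3.044 × 10^9) / (2.129 × 10^8) = 14.2978 ≈ 14.3
(d) a³ = 4.3184 × 10^27 m³;  T = 2π √(a³/GM) = 2π × 943120 s = 5.9258 × 10^6 s ≈ 68.59 days
(e) 1 − e² = 0.244383;  p = a(1 − e²) = 1.62845 × 10^9 × 0.244383 = 3.97966 × 10^8 m ≈ 398 Mm

Final answer:
(a) eccentricity e = 0.8693
(b) semi-major axis a = 1.628 Gm
(c) velocity ratio vₚ/vₐ = 14.3
(d) orbital period T = 68.59 days
(e) semi-latus rectum p = 398 Mm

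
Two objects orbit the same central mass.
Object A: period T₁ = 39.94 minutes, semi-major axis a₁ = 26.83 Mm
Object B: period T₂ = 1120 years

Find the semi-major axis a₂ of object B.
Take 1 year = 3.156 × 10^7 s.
T₁ = 39.94 minutes = 2396.4 s
T₂ = 1120 years = 3.53472 × 10^10 s
a₁ = 26.83 Mm = 2.683 × 10^7 m
Kepler's third law: (T₂/T₁)² = (a₂/a₁)³  ⇒  a₂ = a₁ (T₂/T₁)^(2/3)
T₂/T₁ = 1.47501 × 10^7
(T₂/T₁)^(2/3) = 60144.7
a₂ = 2.683 × 10^7 m × 60144.7 = 1.61368 × 10^12 m ≈ 1.614 Tm

Final answer: a₂ = 1.614 Tm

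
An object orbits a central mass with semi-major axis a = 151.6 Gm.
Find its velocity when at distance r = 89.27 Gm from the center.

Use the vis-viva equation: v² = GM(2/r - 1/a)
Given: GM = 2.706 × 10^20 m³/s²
a = 151.6 Gm = 1.516 × 10^11 m
r = 89.27 Gm = 8.927 × 10^10 m
GM = 2.706 × 10^20 m³/s²
2/r − 1/a = 2.24039 × 10^-11 − 6.59631 × 10^-12 = 1.58076 × 10^-11 m⁻¹
v² = GM (2/r − 1/a) = 4.27755 × 10^9 m²/s²
v = 65403 m/s ≈ 65.4 km/s

Final answer: 65.4 km/s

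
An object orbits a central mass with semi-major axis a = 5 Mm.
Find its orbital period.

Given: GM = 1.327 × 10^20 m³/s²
a = 5 Mm = 5 × 10^6 m
GM = 1.327 × 10^20 m³/s²
a³ = 1.25 × 10^20 m³
T = 2π √(a³/GM) = 2π √((1.25 × 10^20) / (1.327 × 10^20)) = 2π × 0.970554 s
T = 6.09817 s ≈ 6.098 seconds

Final answer: 6.098 seconds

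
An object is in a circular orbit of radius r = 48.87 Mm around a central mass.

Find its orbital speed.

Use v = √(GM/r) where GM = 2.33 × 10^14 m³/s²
r = 48.87 Mm = 4.887 × 10^7 m
GM = 2.33 × 10^14 m³/s²
GM/r = (2.33 × 10^14) / (4.887 × 10^7) = 4.76775 × 10^6 m²/s²
v = √(GM/r) = 2183.52 m/s ≈ 2.184 km/s

Final answer: 2.184 km/s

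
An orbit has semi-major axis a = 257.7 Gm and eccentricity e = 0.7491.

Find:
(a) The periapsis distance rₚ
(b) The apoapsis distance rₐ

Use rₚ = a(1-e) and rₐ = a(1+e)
a = 257.7 Gm = 2.577 × 10^11 m
e = 0.7491:  1 − e = 0.2509,  1 + e = 1.7491
(a) rₚ = a(1 − e) = 2.577 × 10^11 m × 0.2509 = 6.46569 × 10^10 m ≈ 64.66 Gm
(b) rₐ = a(1 + e) = 2.577 × 10^11 m × 1.7491 = 4.50743 × 10^11 m ≈ 450.7 Gm

Final answer:
(a) rₚ = 64.66 Gm
(b) rₐ = 450.7 Gm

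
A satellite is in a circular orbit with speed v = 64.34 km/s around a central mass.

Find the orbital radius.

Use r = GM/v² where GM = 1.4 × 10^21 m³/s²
v = 64.34 km/s = 64340 m/s
GM = 1.4 × 10^21 m³/s²
v² = 4.13964 × 10^9 m²/s²
r = GM/v² = (1.4 × 10^21) / (4.13964 × 10^9) = 3.38194 × 10^11 m ≈ 3.382 × 10^11 m

Final answer: 3.382 × 10^11 m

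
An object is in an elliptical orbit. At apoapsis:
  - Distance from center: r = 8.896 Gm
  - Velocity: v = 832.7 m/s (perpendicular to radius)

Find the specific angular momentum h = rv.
r = 8.896 Gm = 8.896 × 10^9 m
v = 832.7 m/s
h = rv = 8.896 × 10^9 × 832.7 = 7.4077 × 10^12 m²/s ≈ 7.408 × 10^12 m²/s

Final answer: h = 7.408 × 10^12 m²/s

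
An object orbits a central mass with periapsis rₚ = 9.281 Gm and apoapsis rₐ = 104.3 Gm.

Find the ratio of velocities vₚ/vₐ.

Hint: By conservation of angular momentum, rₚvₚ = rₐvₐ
rₚ = 9.281 Gm = 9.281 × 10^9 m
rₐ = 104.3 Gm = 1.043 × 10^11 m
rₚvₚ = rₐvₐ  ⇒  vₚ/vₐ = rₐ/rₚ
vₚ/vₐ = (1.043 × 10^11) / (9.281 × 10^9) = 11.238

Final answer: vₚ/vₐ = 11.24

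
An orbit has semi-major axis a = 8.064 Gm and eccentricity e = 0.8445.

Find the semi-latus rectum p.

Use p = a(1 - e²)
a = 8.064 Gm = 8.064 × 10^9 m
e = 0.8445,  e² = 0.71318,  1 − e² = 0.28682
p = a(1 − e²) = 8.064 × 10^9 m × 0.28682 = 2.31291 × 10^9 m ≈ 2.313 Gm

Final answer: p = 2.313 Gm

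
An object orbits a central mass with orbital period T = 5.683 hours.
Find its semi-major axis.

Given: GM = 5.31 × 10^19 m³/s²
T = 5.683 hours = 20458.8 s
GM = 5.31 × 10^19 m³/s²
Kepler's third law: a³ = GM T² / (4π²)
T² = 4.18562 × 10^8 s²
a³ = (5.31 × 10^19) × (4.18562 × 10^8) / (4π²) = 5.62983 × 10^26 m³
a = (a³)^(1/3) = 8.25718 × 10^8 m ≈ 825.7 Mm

Final answer: 825.7 Mm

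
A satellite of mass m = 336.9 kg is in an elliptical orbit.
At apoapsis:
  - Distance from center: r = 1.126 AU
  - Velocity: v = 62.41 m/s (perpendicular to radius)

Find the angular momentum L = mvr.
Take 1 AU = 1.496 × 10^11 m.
r = 1.126 AU = 1.6845 × 10^11 m
v = 62.41 m/s
vr = 62.41 × 1.6845 × 10^11 = 1.05129 × 10^13 m²/s
L = m × vr = 336.9 × 1.05129 × 10^13 = 3.54181 × 10^15 kg·m²/s ≈ 3.542 × 10^15 kg·m²/s

Final answer: L = 3.542 × 10^15 kg·m²/s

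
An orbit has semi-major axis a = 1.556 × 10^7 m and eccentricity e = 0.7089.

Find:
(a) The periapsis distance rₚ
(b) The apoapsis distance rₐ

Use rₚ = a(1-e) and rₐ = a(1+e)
a = 1.556 × 10^7 m
e = 0.7089:  1 − e = 0.2911,  1 + e = 1.7089
(a) rₚ = a(1 − e) = 1.556 × 10^7 m × 0.2911 = 4.52952 × 10^6 m ≈ 4.53 × 10^6 m
(b) rₐ = a(1 + e) = 1.556 × 10^7 m × 1.7089 = 2.65905 × 10^7 m ≈ 2.659 × 10^7 m

Final answer:
(a) rₚ = 4.53 × 10^6 m
(b) rₐ = 2.659 × 10^7 m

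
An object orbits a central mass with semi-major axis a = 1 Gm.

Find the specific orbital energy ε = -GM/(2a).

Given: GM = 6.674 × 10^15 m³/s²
a = 1 Gm = 1 × 10^9 m
GM = 6.674 × 10^15 m³/s²
2a = 2 × 10^9 m
ε = −GM/(2a) = -3.337 × 10^6 J/kg ≈ -3.337 MJ/kg

Final answer: -3.337 MJ/kg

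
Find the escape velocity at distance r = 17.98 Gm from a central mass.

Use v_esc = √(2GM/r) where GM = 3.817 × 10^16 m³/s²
r = 17.98 Gm = 1.798 × 10^10 m
GM = 3.817 × 10^16 m³/s²
2GM/r = 2 × (3.817 × 10^16) / (1.798 × 10^10) = 4.24583 × 10^6 m²/s²
v_esc = √(2GM/r) = 2060.54 m/s ≈ 2.061 km/s

Final answer: 2.061 km/s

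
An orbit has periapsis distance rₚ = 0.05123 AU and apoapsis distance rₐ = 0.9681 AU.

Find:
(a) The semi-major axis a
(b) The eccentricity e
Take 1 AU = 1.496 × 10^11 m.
rₚ = 0.05123 AU = 7.66401 × 10^9 m
rₐ = 0.9681 AU = 1.44828 × 10^11 m
(a) a = (rₚ + rₐ)/2 = 7.62459 × 10^10 m ≈ 0.5097 AU
(b) e = (rₐ − rₚ)/(rₐ + rₚ) = (1.37164 × 10^11) / (1.52492 × 10^11) = 0.899483

Final answer:
(a) a = 0.5097 AU
(b) e = 0.8995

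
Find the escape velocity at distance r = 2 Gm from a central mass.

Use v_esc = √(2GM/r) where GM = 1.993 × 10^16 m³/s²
r = 2 Gm = 2 × 10^9 m
GM = 1.993 × 10^16 m³/s²
2GM/r = 2 × (1.993 × 10^16) / (2 × 10^9) = 1.993 × 10^7 m²/s²
v_esc = √(2GM/r) = 4464.3 m/s ≈ 4.464 km/s

Final answer: 4.464 km/s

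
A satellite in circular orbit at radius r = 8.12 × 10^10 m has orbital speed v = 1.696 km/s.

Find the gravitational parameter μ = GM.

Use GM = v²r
r = 8.12 × 10^10 m
v = 1.696 km/s = 1696 m/s
v² = 2.87642 × 10^6 m²/s²
GM = v²r = 2.87642 × 10^6 × 8.12 × 10^10 = 2.33565 × 10^17 m³/s²
GM ≈ 2.336 × 10^17 m³/s²

Final answer: GM = 2.336 × 10^17 m³/s²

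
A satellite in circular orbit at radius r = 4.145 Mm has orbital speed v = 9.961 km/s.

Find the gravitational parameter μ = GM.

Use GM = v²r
r = 4.145 Mm = 4.145 × 10^6 m
v = 9.961 km/s = 9961 m/s
v² = 9.92215 × 10^7 m²/s²
GM = v²r = 9.92215 × 10^7 × 4.145 × 10^6 = 4.11273 × 10^14 m³/s²
GM ≈ 4.113 × 10^14 m³/s²

Final answer: GM = 4.113 × 10^14 m³/s²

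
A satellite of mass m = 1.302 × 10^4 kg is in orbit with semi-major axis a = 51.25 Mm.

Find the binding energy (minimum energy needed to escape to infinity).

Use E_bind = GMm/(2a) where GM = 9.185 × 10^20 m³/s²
a = 51.25 Mm = 5.125 × 10^7 m
GM = 9.185 × 10^20 m³/s²
m = 1.302 × 10^4 kg
GMm = 9.185 × 10^20 × 13020 = 1.19589 × 10^25 m³·kg/s²
2a = 1.025 × 10^8 m
E_bind = GMm/(2a) = 1.16672 × 10^17 J ≈ 116.7 PJ

Final answer: 116.7 PJ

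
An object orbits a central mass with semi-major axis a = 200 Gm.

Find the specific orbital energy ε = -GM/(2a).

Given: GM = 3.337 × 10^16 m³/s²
a = 200 Gm = 2 × 10^11 m
GM = 3.337 × 10^16 m³/s²
2a = 4 × 10^11 m
ε = −GM/(2a) = -83425 J/kg ≈ -83.42 kJ/kg

Final answer: -83.42 kJ/kg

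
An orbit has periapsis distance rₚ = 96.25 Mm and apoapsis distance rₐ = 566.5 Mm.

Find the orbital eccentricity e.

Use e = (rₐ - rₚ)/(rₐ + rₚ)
rₚ = 96.25 Mm = 9.625 × 10^7 m
rₐ = 566.5 Mm = 5.665 × 10^8 m
rₐ − rₚ = 4.7025 × 10^8 m
rₐ + rₚ = 6.6275 × 10^8 m
e = (rₐ − rₚ)/(rₐ + rₚ) = 0.709544

Final answer: e = 0.7095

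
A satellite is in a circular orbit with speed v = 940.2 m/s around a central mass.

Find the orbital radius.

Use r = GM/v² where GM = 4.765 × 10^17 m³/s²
v = 940.2 m/s
GM = 4.765 × 10^17 m³/s²
v² = 883976 m²/s²
r = GM/v² = (4.765 × 10^17) / 883976 = 5.39042 × 10^11 m ≈ 539 Gm

Final answer: 539 Gm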